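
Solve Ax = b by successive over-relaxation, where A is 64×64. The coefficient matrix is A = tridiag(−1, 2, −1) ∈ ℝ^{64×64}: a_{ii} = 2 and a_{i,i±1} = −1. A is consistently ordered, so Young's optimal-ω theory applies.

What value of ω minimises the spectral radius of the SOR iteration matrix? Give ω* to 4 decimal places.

ω* = 1.9078

With n=64, ρ(Jacobi) = cos(π/65) = 0.9988.
√(1−ρ_J²) simplifies to sin(π/65) = 0.04831.
ω* = 2 / (1 + 0.04831) = 2 / 1.04831 ≈ 1.9078.
ρ_SOR = ω* − 1 = 1.9078 − 1 = 0.9078.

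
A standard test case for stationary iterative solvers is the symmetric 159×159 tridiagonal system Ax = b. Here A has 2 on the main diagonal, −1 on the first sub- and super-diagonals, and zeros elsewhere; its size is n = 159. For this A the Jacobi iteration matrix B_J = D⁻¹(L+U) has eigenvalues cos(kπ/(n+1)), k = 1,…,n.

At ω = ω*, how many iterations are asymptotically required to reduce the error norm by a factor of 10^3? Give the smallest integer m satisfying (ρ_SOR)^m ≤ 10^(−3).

m = 176

spectrum of D⁻¹(L+U) = {cos(kπ/160) : 1≤k≤159}; ρ_J = cos(π/160) = 0.9998072.
√(1−ρ_J²) = |sin(π/160)| = 0.0196337
Young: ω* = 2/(1+√(1−ρ_J²)) = 2/(1+0.0196337) = 2/1.0196337 = 1.9614887.
and ρ(B_{ω*}) = 1.9614887 − 1 = 0.9614887.
For 3 digits: m = 3·ln10 / (−ln 0.9614887) = 6.90776/0.0392725 = 175.893; round up → m = 176.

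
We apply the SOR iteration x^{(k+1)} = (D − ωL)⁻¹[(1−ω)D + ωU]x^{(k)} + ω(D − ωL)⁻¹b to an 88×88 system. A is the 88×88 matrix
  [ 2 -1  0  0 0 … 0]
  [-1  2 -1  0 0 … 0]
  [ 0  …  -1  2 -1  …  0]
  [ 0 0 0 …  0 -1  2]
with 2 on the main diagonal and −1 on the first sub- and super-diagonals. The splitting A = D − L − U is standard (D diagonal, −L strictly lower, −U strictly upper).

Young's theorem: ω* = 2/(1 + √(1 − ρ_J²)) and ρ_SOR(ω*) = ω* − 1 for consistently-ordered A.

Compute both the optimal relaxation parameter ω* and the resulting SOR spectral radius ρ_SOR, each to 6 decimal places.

n=88: λ(B_J) = 1 − λ(A)/2 = cos(kπ/89); k=1 gives ρ_J = 0.999377.
√(1 − cos²(π/89)) = sin(π/89) ≈ 0.0352915.
ω* = 2/(1 + 0.0352915) = 2/1.0352915 = 1.931823.
At ω = 1.931823 every |λ(B_ω)| = ω−1, so ρ_SOR = 0.931823.

ω* = 1.931823, ρ_SOR = 0.931823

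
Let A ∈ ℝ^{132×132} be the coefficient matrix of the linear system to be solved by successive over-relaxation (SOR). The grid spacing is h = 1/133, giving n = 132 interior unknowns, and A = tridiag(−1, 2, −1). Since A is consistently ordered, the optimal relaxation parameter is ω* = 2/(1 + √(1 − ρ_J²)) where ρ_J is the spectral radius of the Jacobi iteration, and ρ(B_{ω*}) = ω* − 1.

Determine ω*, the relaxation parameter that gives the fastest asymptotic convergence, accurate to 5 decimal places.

n=132: λ(B_J) = 1 − λ(A)/2 = cos(kπ/133); k=1 gives ρ_J = 0.99972.
√(1−ρ_J²) simplifies to sin(π/133) = 0.023619.
ω* = 2/(1+0.023619) = 1.95385
At ω = 1.95385 every |λ(B_ω)| = ω−1, so ρ_SOR = 0.95385.

ω* = 1.95385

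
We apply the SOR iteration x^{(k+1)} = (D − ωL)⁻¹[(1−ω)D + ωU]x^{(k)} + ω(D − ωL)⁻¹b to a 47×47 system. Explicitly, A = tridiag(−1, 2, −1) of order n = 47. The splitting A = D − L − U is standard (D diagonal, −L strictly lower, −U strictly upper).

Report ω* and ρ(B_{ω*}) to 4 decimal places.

ω* = 1.8772, ρ_SOR = 0.8772

ρ_J = max_k |cos(kπ/48)| = cos(π/48) = 0.9979
√(1−ρ_J²) simplifies to sin(π/48) = 0.06540.
ω* = 2 / (1 + 0.06540) = 2 / 1.06540 ≈ 1.8772.
ρ(B_{ω*}) = ω*−1 = 0.8772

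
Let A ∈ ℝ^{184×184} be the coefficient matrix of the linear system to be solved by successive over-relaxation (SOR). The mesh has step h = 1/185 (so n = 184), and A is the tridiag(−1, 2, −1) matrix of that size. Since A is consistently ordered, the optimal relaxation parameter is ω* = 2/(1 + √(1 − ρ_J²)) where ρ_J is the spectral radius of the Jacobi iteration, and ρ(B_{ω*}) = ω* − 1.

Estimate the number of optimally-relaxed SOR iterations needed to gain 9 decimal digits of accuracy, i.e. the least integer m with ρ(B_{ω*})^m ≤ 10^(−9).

spectrum of D⁻¹(L+U) = {cos(kπ/185) : 1≤k≤184}; ρ_J = cos(π/185) = 0.9998558.
√(1 − cos²(π/185)) = sin(π/185) ≈ 0.0169808.
So ω* = 2/1.0169808 = 1.9666055 (Young).
ρ(B_{ω*}) = ω*−1 = 0.9666055
9·ln10 = 20.7233; −ln(0.9666055) = 0.0339648; m = ⌈20.7233/0.0339648⌉ = ⌈610.140⌉ = 611.

m = 611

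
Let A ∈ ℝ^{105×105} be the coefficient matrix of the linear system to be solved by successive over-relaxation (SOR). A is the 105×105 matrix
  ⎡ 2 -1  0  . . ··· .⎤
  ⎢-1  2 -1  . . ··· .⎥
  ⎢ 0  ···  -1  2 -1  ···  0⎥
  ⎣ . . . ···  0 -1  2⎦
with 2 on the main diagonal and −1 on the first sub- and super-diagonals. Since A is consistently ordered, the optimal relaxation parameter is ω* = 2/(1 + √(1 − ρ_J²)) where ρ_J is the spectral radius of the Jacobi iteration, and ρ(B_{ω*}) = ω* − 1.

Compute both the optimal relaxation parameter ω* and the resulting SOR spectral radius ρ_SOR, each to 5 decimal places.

ω* = 1.94244, ρ_SOR = 0.94244

With n=105, ρ(Jacobi) = cos(π/106) = 0.99956.
√(1 − cos²(π/106)) = sin(π/106) ≈ 0.029633.
ω* = 2/(1 + 0.029633) = 2/1.029633 = 1.94244.
and ρ(B_{ω*}) = 1.94244 − 1 = 0.94244.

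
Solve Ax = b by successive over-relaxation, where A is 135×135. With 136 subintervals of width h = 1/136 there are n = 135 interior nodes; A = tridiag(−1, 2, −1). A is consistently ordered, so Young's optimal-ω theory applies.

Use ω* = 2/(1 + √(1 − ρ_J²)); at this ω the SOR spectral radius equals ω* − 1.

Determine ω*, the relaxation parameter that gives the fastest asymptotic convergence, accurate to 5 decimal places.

ω* = 1.95485

[ρ_J] n=135: ρ(B_J) = cos(π/(n+1)) = cos(π/136) = 0.99973.
√(1 − cos²(π/136)) = sin(π/136) ≈ 0.023098.
[ω*] 2 ÷ (1 + 0.023098) = 2 ÷ 1.023098 = 1.95485.
[ρ_SOR] ω* − 1 = 0.95485.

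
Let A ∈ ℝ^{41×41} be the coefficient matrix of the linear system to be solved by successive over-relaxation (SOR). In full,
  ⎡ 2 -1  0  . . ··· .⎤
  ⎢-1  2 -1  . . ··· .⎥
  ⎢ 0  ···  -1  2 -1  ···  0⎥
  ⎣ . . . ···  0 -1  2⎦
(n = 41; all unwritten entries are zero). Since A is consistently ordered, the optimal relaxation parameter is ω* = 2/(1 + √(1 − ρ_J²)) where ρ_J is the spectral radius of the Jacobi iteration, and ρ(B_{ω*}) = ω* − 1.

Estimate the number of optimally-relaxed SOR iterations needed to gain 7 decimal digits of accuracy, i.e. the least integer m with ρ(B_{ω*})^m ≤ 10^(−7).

m = 108

½·tridiag(1,0,1) at n=41: λ_k = cos(kπ/42); max |λ| at k=1 ⇒ ρ_J = cos(π/42) ≈ 0.9972038.
root = sin(π/42) = 0.0747301  (since 1−cos² = sin²).
[ω*] 2 ÷ (1 + 0.0747301) = 2 ÷ 1.0747301 = 1.8609323.
At ω = 1.8609323 every |λ(B_ω)| = ω−1, so ρ_SOR = 0.8609323.
7·ln10 = 16.1181; −ln(0.8609323) = 0.149739; m = ⌈16.1181/0.149739⌉ = ⌈107.641⌉ = 108.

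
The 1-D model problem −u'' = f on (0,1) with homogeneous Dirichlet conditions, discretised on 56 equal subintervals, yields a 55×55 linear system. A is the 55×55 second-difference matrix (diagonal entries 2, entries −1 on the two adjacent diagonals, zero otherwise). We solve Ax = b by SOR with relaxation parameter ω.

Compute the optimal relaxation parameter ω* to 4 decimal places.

n=55: λ(B_J) = 1 − λ(A)/2 = cos(kπ/56); k=1 gives ρ_J = 0.9984.
1 − cos²(π/56) = sin²(π/56) ⇒ √(1−ρ_J²) = sin(π/56) = 0.05607.
ω* = 2 / (1 + 0.05607) = 2 / 1.05607 ≈ 1.8938.
ρ_SOR = ω* − 1 ≈ 0.8938.

ω* = 1.8938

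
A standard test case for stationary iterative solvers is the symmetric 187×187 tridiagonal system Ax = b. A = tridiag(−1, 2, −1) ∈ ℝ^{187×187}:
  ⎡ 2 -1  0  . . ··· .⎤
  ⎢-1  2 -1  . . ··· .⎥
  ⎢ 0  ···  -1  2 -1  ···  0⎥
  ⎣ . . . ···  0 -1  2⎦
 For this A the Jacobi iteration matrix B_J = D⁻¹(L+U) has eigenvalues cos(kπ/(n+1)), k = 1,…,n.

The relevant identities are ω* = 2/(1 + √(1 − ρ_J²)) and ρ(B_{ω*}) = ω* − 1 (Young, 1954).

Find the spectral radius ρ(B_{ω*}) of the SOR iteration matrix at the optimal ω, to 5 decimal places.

With n=187, ρ(Jacobi) = cos(π/188) = 0.99986.
√(1−ρ_J²) = |sin(π/188)| = 0.016710
Young: ω* = 2/(1+√(1−ρ_J²)) = 2/(1+0.016710) = 2/1.016710 = 1.96713.
ρ_SOR = ω* − 1 = 1.96713 − 1 = 0.96713.

ρ_SOR = 0.96713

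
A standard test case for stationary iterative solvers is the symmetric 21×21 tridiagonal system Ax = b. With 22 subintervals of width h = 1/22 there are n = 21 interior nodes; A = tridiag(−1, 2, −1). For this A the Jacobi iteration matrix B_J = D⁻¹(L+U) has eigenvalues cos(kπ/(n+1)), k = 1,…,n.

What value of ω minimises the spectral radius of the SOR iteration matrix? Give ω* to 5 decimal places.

ω* = 1.75083

n=21: λ(B_J) = 1 − λ(A)/2 = cos(kπ/22); k=1 gives ρ_J = 0.98982.
root = sin(π/22) = 0.142315  (since 1−cos² = sin²).
ω* = 2/(1+0.142315) = 1.75083
Hence ρ(B_{ω*}) = 1.75083 − 1 = 0.75083.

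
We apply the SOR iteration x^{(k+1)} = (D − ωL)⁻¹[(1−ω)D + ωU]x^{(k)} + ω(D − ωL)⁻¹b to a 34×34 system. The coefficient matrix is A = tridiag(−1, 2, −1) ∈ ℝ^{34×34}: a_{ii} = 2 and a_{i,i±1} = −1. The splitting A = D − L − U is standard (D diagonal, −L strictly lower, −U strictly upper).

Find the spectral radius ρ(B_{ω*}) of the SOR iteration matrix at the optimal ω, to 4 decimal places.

ρ_SOR = 0.8355

With n=34, ρ(Jacobi) = cos(π/35) = 0.9960.
√(1−ρ_J²) simplifies to sin(π/35) = 0.08964.
Young: ω* = 2/(1+√(1−ρ_J²)) = 2/(1+0.08964) = 2/1.08964 = 1.8355.
ρ_SOR = ω* − 1 = 1.8355 − 1 = 0.8355.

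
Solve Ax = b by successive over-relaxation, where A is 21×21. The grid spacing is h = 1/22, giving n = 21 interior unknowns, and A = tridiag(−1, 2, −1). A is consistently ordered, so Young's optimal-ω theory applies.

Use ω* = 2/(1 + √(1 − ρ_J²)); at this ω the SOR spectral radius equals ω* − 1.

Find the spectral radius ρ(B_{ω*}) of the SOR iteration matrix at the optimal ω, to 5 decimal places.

n=21: λ(B_J) = 1 − λ(A)/2 = cos(kπ/22); k=1 gives ρ_J = 0.98982.
root = sin(π/22) = 0.142315  (since 1−cos² = sin²).
Young: ω* = 2/(1+√(1−ρ_J²)) = 2/(1+0.142315) = 2/1.142315 = 1.75083.
Hence ρ(B_{ω*}) = 1.75083 − 1 = 0.75083.

ρ_SOR = 0.75083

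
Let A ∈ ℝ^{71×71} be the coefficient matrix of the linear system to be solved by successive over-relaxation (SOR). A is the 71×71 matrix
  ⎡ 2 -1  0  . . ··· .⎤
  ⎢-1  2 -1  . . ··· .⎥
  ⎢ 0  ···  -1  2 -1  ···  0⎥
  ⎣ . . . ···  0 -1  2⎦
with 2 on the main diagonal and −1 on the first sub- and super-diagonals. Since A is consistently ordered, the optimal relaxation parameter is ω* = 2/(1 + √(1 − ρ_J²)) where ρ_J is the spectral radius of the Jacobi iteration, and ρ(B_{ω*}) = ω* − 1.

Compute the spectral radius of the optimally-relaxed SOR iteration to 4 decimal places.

½·tridiag(1,0,1) at n=71: λ_k = cos(kπ/72); max |λ| at k=1 ⇒ ρ_J = cos(π/72) ≈ 0.9990.
1 − cos²(π/72) = sin²(π/72) ⇒ √(1−ρ_J²) = sin(π/72) = 0.04362.
Young: ω* = 2/(1+√(1−ρ_J²)) = 2/(1+0.04362) = 2/1.04362 = 1.9164.
ρ_SOR = ω* − 1 = 1.9164 − 1 = 0.9164.

ρ_SOR = 0.9164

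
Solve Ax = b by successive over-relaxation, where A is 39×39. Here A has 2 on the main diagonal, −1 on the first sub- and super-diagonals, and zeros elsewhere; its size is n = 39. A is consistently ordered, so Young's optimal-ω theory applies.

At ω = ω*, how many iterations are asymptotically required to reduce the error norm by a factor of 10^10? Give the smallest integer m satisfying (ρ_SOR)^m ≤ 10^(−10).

n=39: λ(B_J) = 1 − λ(A)/2 = cos(kπ/40); k=1 gives ρ_J = 0.9969173.
root = sin(π/40) = 0.0784591  (since 1−cos² = sin²).
ω* = 2/(1 + 0.0784591) = 2/1.0784591 = 1.8544978.
ρ_SOR = ω* − 1 = 1.8544978 − 1 = 0.8544978.
ρ_SOR^m ≤ 10^(−10) ⇔ m ≥ 10·ln10/(−ln 0.8544978) = 23.0259/0.157241 = 146.437; m = ⌈146.437⌉ = 147.

m = 147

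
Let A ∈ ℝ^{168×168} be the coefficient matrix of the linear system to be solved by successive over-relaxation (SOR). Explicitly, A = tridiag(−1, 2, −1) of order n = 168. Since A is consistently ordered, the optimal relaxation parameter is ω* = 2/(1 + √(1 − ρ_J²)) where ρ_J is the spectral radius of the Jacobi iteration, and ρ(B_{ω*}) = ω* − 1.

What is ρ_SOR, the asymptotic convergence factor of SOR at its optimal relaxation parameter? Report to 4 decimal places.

ρ_SOR = 0.9635

B_J for the 168×168 system has eigenvalues cos(kπ/169); ρ_J = cos(π/169) = 0.9998.
root = sin(π/169) = 0.01859  (since 1−cos² = sin²).
ω* = 2 / (1 + 0.01859) = 2 / 1.01859 ≈ 1.9635.
Hence ρ(B_{ω*}) = 1.9635 − 1 = 0.9635.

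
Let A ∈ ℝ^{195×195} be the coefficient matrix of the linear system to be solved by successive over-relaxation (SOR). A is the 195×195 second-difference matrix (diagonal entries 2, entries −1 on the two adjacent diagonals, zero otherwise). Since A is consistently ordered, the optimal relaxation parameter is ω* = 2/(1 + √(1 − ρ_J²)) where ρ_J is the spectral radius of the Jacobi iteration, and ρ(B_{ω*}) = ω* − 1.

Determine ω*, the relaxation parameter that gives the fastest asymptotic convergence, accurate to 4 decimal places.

With n=195, ρ(Jacobi) = cos(π/196) = 0.9999.
√(1 − cos²(π/196)) = sin(π/196) ≈ 0.01603.
So ω* = 2/1.01603 = 1.9684 (Young).
ρ_SOR = ω* − 1 = 1.9684 − 1 = 0.9684.

ω* = 1.9684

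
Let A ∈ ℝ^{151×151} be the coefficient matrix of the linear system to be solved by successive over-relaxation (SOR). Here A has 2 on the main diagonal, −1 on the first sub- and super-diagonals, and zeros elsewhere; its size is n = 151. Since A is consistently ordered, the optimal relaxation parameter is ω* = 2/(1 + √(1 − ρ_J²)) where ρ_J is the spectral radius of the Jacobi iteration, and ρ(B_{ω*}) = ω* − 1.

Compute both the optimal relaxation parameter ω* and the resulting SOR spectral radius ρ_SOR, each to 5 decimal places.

n=151: λ(B_J) = 1 − λ(A)/2 = cos(kπ/152); k=1 gives ρ_J = 0.99979.
√(1−ρ_J²) simplifies to sin(π/152) = 0.020667.
ω* = 2/(1+0.020667) = 1.95950
ρ_SOR = ω* − 1 = 1.95950 − 1 = 0.95950.

ω* = 1.95950, ρ_SOR = 0.95950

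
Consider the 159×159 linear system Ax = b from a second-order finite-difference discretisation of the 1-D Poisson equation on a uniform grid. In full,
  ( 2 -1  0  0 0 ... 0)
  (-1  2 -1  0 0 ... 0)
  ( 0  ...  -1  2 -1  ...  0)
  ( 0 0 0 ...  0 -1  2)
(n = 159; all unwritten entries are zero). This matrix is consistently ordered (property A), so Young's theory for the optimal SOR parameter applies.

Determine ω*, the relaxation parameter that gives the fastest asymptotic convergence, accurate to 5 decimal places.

B_J for the 159×159 system has eigenvalues cos(kπ/160); ρ_J = cos(π/160) = 0.99981.
root = sin(π/160) = 0.019634  (since 1−cos² = sin²).
[ω*] 2 ÷ (1 + 0.019634) = 2 ÷ 1.019634 = 1.96149.
ρ_SOR = ω* − 1 = 1.96149 − 1 = 0.96149.

ω* = 1.96149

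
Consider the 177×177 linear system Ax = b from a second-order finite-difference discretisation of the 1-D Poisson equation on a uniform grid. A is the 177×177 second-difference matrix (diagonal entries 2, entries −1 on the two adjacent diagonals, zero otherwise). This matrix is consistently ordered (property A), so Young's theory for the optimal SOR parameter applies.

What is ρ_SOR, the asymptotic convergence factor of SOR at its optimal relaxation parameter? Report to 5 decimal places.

With n=177, ρ(Jacobi) = cos(π/178) = 0.99984.
root = sin(π/178) = 0.017648  (since 1−cos² = sin²).
ω* = 2/(1 + 0.017648) = 2/1.017648 = 1.96532.
ρ_SOR = ω* − 1 = 1.96532 − 1 = 0.96532.

ρ_SOR = 0.96532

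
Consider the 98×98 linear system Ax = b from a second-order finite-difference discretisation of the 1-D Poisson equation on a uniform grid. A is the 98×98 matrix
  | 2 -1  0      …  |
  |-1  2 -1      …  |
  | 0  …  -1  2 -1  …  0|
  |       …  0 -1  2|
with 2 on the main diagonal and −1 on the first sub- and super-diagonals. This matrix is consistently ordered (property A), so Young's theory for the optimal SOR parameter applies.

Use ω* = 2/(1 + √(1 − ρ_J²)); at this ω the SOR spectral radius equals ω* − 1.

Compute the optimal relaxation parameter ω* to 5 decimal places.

ω* = 1.93850

With n=98, ρ(Jacobi) = cos(π/99) = 0.99950.
root = sin(π/99) = 0.031728  (since 1−cos² = sin²).
[ω*] 2 ÷ (1 + 0.031728) = 2 ÷ 1.031728 = 1.93850.
ρ_SOR = ω* − 1 ≈ 0.93850.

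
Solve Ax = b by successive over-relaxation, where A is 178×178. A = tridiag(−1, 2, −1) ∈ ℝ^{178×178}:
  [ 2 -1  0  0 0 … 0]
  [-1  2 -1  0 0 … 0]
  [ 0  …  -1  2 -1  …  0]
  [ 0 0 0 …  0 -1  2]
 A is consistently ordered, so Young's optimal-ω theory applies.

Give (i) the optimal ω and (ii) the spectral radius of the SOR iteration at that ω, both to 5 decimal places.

ω* = 1.96551, ρ_SOR = 0.96551

[ρ_J] n=178: ρ(B_J) = cos(π/(n+1)) = cos(π/179) = 0.99985.
√(1−ρ_J²) = |sin(π/179)| = 0.017550
[ω*] 2 ÷ (1 + 0.017550) = 2 ÷ 1.017550 = 1.96551.
Hence ρ(B_{ω*}) = 1.96551 − 1 = 0.96551.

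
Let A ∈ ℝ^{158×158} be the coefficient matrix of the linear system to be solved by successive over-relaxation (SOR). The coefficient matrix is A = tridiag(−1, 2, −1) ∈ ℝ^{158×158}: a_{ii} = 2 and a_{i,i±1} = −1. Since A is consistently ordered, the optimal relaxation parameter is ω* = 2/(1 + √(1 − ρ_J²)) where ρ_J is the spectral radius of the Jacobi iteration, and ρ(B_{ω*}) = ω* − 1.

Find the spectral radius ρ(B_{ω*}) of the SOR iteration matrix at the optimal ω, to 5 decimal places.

With n=158, ρ(Jacobi) = cos(π/159) = 0.99980.
√(1 − cos²(π/159)) = sin(π/159) ≈ 0.019757.
ω* = 2/(1+0.019757) = 1.96125
ρ_SOR = ω* − 1 ≈ 0.96125.

ρ_SOR = 0.96125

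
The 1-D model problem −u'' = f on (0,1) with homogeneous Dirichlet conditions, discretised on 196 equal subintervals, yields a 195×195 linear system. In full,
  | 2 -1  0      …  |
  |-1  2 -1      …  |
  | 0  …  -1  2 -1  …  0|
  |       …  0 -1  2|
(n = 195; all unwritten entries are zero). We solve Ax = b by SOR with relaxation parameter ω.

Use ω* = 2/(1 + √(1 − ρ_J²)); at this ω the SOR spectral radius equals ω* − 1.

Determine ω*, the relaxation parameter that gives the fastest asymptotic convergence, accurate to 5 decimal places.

ω* = 1.96845

n=195: λ(B_J) = 1 − λ(A)/2 = cos(kπ/196); k=1 gives ρ_J = 0.99987.
root = sin(π/196) = 0.016028  (since 1−cos² = sin²).
ω* = 2 / (1 + 0.016028) = 2 / 1.016028 ≈ 1.96845.
[ρ_SOR] ω* − 1 = 0.96845.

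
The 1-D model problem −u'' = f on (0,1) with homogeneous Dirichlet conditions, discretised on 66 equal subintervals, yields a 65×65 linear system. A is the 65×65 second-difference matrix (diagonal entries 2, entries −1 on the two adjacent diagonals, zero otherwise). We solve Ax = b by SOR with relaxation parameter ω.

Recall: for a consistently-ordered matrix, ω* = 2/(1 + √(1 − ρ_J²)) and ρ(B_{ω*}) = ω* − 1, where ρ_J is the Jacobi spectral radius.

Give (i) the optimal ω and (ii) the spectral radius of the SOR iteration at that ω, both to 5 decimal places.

ω* = 1.90916, ρ_SOR = 0.90916

½·tridiag(1,0,1) at n=65: λ_k = cos(kπ/66); max |λ| at k=1 ⇒ ρ_J = cos(π/66) ≈ 0.99887.
√(1−ρ_J²) simplifies to sin(π/66) = 0.047582.
ω* = 2/(1 + 0.047582) = 2/1.047582 = 1.90916.
Hence ρ(B_{ω*}) = 1.90916 − 1 = 0.90916.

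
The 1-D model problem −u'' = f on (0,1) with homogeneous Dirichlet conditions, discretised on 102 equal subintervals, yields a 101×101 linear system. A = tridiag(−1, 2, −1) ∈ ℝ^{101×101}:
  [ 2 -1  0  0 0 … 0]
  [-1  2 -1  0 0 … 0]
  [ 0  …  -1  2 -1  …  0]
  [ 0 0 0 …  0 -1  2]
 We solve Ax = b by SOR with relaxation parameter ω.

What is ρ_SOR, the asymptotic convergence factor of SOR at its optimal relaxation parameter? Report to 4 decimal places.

[ρ_J] n=101: ρ(B_J) = cos(π/(n+1)) = cos(π/102) = 0.9995.
√(1−ρ_J²) = |sin(π/102)| = 0.03080
Then 2/(1+√(1−ρ_J²)) = 2/(1+0.03080); ω* = 2/1.03080 = 1.9402.
ρ_SOR = ω* − 1 ≈ 0.9402.

ρ_SOR = 0.9402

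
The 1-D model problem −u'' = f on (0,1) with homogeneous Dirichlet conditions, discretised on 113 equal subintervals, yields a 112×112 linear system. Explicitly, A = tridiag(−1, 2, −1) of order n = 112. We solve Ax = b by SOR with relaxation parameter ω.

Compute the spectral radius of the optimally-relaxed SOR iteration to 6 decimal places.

ρ_SOR = 0.945907

½·tridiag(1,0,1) at n=112: λ_k = cos(kπ/113); max |λ| at k=1 ⇒ ρ_J = cos(π/113) ≈ 0.999614.
1 − cos²(π/113) = sin²(π/113) ⇒ √(1−ρ_J²) = sin(π/113) = 0.0277981.
Then 2/(1+√(1−ρ_J²)) = 2/(1+0.0277981); ω* = 2/1.0277981 = 1.945907.
ρ_SOR = ω* − 1 ≈ 0.945907.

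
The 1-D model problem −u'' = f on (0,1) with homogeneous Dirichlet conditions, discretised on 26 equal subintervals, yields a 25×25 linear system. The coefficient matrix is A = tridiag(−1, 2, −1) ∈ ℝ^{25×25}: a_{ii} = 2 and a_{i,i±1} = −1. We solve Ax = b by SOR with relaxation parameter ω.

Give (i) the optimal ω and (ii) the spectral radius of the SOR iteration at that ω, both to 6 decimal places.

ω* = 1.784859, ρ_SOR = 0.784859

n=25: λ(B_J) = 1 − λ(A)/2 = cos(kπ/26); k=1 gives ρ_J = 0.992709.
1 − cos²(π/26) = sin²(π/26) ⇒ √(1−ρ_J²) = sin(π/26) = 0.1205367.
Then 2/(1+√(1−ρ_J²)) = 2/(1+0.1205367); ω* = 2/1.1205367 = 1.784859.
[ρ_SOR] ω* − 1 = 0.784859.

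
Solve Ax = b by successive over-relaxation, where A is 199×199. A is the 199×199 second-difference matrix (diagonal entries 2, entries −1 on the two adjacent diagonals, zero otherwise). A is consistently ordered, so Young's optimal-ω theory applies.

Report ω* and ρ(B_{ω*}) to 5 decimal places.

ω* = 1.96907, ρ_SOR = 0.96907

B_J for the 199×199 system has eigenvalues cos(kπ/200); ρ_J = cos(π/200) = 0.99988.
√(1−ρ_J²) = |sin(π/200)| = 0.015707
Young: ω* = 2/(1+√(1−ρ_J²)) = 2/(1+0.015707) = 2/1.015707 = 1.96907.
ρ_SOR = ω* − 1 ≈ 0.96907.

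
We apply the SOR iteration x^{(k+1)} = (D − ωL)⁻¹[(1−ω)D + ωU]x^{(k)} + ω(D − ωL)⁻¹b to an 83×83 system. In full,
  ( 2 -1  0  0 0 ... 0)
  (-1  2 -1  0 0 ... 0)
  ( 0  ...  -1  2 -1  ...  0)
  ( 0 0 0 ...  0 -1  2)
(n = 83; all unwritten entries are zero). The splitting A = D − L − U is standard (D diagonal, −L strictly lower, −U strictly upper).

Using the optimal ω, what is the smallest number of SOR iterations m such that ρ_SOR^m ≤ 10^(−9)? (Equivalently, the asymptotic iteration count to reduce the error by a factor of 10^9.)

m = 277

B_J for the 83×83 system has eigenvalues cos(kπ/84); ρ_J = cos(π/84) = 0.9993007.
1 − cos²(π/84) = sin²(π/84) ⇒ √(1−ρ_J²) = sin(π/84) = 0.0373912.
ω* = 2 / (1 + 0.0373912) = 2 / 1.0373912 ≈ 1.9279130.
and ρ(B_{ω*}) = 1.9279130 − 1 = 0.9279130.
Need (0.9279130)^m ≤ 10^(−9): m ≥ 9·ln10/|ln 0.9279130| = 20.7233/0.0748173 = 276.985 ⇒ m = 277.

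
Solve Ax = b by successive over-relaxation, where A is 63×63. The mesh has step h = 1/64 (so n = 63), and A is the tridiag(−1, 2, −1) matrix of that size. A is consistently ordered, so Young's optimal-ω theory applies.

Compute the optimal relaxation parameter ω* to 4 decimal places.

B_J for the 63×63 system has eigenvalues cos(kπ/64); ρ_J = cos(π/64) = 0.9988.
√(1−ρ_J²) simplifies to sin(π/64) = 0.04907.
Young: ω* = 2/(1+√(1−ρ_J²)) = 2/(1+0.04907) = 2/1.04907 = 1.9065.
ρ_SOR = ω* − 1 = 1.9065 − 1 = 0.9065.

ω* = 1.9065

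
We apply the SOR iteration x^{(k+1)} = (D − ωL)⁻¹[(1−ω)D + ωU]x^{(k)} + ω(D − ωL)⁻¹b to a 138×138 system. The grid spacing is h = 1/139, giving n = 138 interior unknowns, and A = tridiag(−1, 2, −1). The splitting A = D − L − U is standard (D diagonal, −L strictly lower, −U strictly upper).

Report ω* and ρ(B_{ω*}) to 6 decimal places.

[ρ_J] n=138: ρ(B_J) = cos(π/(n+1)) = cos(π/139) = 0.999745.
root = sin(π/139) = 0.0225995  (since 1−cos² = sin²).
Then 2/(1+√(1−ρ_J²)) = 2/(1+0.0225995); ω* = 2/1.0225995 = 1.955800.
ρ_SOR = ω* − 1 = 1.955800 − 1 = 0.955800.

ω* = 1.955800, ρ_SOR = 0.955800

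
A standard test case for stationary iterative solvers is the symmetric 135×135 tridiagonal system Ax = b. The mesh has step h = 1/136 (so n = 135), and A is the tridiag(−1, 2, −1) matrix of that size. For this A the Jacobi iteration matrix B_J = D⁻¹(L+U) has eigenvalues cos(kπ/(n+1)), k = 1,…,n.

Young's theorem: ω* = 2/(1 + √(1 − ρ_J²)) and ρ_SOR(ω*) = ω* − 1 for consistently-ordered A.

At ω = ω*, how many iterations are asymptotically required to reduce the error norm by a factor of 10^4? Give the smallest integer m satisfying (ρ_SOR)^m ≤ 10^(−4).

m = 200

With n=135, ρ(Jacobi) = cos(π/136) = 0.9997332.
root = sin(π/136) = 0.0230979  (since 1−cos² = sin²).
Then 2/(1+√(1−ρ_J²)) = 2/(1+0.0230979); ω* = 2/1.0230979 = 1.9548471.
Hence ρ(B_{ω*}) = 1.9548471 − 1 = 0.9548471.
For 4 digits: m = 4·ln10 / (−ln 0.9548471) = 9.21034/0.0462041 = 199.340; round up → m = 200.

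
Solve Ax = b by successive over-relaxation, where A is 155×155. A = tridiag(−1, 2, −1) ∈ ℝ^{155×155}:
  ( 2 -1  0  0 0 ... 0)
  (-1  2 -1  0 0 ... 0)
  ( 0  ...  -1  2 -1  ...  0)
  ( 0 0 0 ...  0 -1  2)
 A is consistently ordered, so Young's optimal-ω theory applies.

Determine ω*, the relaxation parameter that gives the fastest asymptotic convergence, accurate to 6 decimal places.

ω* = 1.960521

[ρ_J] n=155: ρ(B_J) = cos(π/(n+1)) = cos(π/156) = 0.999797.
√(1−ρ_J²) = |sin(π/156)| = 0.0201371
[ω*] 2 ÷ (1 + 0.0201371) = 2 ÷ 1.0201371 = 1.960521.
[ρ_SOR] ω* − 1 = 0.960521.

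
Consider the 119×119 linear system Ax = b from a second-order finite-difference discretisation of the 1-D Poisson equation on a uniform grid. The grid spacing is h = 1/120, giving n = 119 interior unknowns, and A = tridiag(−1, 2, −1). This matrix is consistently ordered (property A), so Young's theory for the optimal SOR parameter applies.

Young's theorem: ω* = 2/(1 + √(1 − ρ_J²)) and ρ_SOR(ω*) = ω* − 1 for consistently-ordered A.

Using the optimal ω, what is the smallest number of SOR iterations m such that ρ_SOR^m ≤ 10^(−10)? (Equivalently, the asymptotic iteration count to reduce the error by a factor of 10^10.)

n=119: λ(B_J) = 1 − λ(A)/2 = cos(kπ/120); k=1 gives ρ_J = 0.9996573.
1 − cos²(π/120) = sin²(π/120) ⇒ √(1−ρ_J²) = sin(π/120) = 0.0261769.
Young: ω* = 2/(1+√(1−ρ_J²)) = 2/(1+0.0261769) = 2/1.0261769 = 1.9489817.
ρ(B_{ω*}) = ω*−1 = 0.9489817
10·ln10 = 23.0259; −ln(0.9489817) = 0.0523658; m = ⌈23.0259/0.0523658⌉ = ⌈439.713⌉ = 440.

m = 440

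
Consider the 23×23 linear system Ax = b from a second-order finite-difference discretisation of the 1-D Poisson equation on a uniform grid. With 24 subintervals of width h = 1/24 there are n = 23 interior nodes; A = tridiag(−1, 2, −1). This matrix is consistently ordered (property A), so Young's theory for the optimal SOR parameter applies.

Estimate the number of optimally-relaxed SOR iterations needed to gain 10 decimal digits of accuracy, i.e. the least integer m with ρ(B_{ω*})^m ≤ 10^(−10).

m = 88

n=23: λ(B_J) = 1 − λ(A)/2 = cos(kπ/24); k=1 gives ρ_J = 0.9914449.
√(1 − cos²(π/24)) = sin(π/24) ≈ 0.1305262.
So ω* = 2/1.1305262 = 1.7690877 (Young).
ρ_SOR = ω* − 1 ≈ 0.7690877.
m ≥ 10·ln10 / (−ln 0.7690877) = 87.701; smallest integer m = 88.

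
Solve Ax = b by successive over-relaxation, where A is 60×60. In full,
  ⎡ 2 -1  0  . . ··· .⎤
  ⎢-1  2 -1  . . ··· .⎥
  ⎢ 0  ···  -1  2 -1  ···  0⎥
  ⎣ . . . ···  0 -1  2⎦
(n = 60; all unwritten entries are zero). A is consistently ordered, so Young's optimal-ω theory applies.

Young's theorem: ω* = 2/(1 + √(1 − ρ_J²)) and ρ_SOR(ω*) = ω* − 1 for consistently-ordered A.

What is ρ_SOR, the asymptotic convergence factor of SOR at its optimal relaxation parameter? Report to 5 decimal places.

B_J for the 60×60 system has eigenvalues cos(kπ/61); ρ_J = cos(π/61) = 0.99867.
√(1−ρ_J²) = |sin(π/61)| = 0.051479
ω* = 2/(1+0.051479) = 1.90208
At ω = 1.90208 every |λ(B_ω)| = ω−1, so ρ_SOR = 0.90208.

ρ_SOR = 0.90208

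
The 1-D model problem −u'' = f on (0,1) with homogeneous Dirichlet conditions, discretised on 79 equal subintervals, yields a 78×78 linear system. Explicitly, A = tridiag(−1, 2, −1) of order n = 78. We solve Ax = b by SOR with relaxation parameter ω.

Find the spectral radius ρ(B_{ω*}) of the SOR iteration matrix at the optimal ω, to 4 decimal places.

With n=78, ρ(Jacobi) = cos(π/79) = 0.9992.
√(1−ρ_J²) = |sin(π/79)| = 0.03976
ω* = 2/(1 + 0.03976) = 2/1.03976 = 1.9235.
ρ_SOR = ω* − 1 = 1.9235 − 1 = 0.9235.

ρ_SOR = 0.9235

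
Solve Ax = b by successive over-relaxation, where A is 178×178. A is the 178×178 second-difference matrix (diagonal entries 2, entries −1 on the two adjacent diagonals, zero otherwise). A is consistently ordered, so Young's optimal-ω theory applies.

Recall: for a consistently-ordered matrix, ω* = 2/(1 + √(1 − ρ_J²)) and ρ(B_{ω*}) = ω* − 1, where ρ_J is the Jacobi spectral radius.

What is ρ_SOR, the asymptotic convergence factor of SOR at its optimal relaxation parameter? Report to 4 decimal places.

n=178: λ(B_J) = 1 − λ(A)/2 = cos(kπ/179); k=1 gives ρ_J = 0.9998.
√(1−ρ_J²) simplifies to sin(π/179) = 0.01755.
[ω*] 2 ÷ (1 + 0.01755) = 2 ÷ 1.01755 = 1.9655.
ρ(B_{ω*}) = ω*−1 = 0.9655

ρ_SOR = 0.9655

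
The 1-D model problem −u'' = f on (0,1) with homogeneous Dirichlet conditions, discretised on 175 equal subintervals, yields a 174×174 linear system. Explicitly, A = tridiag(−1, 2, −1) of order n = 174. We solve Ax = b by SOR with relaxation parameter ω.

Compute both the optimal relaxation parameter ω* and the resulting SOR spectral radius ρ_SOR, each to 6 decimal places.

[ρ_J] n=174: ρ(B_J) = cos(π/(n+1)) = cos(π/175) = 0.999839.
√(1−ρ_J²) simplifies to sin(π/175) = 0.0179510.
ω* = 2 / (1 + 0.0179510) = 2 / 1.0179510 ≈ 1.964731.
[ρ_SOR] ω* − 1 = 0.964731.

ω* = 1.964731, ρ_SOR = 0.964731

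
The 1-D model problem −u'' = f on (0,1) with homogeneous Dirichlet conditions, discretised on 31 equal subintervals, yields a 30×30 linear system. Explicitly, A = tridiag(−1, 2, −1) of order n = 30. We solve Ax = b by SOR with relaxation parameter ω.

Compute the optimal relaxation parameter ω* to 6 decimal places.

ω* = 1.816253

B_J for the 30×30 system has eigenvalues cos(kπ/31); ρ_J = cos(π/31) = 0.994869.
√(1−ρ_J²) simplifies to sin(π/31) = 0.1011683.
Young: ω* = 2/(1+√(1−ρ_J²)) = 2/(1+0.1011683) = 2/1.1011683 = 1.816253.
Hence ρ(B_{ω*}) = 1.816253 − 1 = 0.816253.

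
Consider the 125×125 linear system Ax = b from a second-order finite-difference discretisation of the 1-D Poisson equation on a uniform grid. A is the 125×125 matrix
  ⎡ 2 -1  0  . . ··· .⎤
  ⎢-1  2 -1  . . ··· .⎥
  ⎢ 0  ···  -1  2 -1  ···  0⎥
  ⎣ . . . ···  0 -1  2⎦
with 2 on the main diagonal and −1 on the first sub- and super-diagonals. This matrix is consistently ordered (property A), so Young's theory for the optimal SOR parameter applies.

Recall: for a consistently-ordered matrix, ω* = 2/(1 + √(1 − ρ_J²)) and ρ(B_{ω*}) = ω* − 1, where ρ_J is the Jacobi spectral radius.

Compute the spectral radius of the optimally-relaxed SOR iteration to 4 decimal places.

ρ_J = max_k |cos(kπ/126)| = cos(π/126) = 0.9997
√(1 − cos²(π/126)) = sin(π/126) ≈ 0.02493.
ω* = 2/(1 + 0.02493) = 2/1.02493 = 1.9514.
ρ_SOR = ω* − 1 ≈ 0.9514.

ρ_SOR = 0.9514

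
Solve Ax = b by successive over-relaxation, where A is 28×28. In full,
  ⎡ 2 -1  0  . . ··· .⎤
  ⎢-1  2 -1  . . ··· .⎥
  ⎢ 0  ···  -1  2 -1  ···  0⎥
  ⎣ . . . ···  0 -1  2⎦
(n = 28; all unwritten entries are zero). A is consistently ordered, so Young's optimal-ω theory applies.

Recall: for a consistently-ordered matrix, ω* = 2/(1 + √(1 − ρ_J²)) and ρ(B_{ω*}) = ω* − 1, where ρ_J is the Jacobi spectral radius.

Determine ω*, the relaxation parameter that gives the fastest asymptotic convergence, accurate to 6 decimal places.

n=28: λ(B_J) = 1 − λ(A)/2 = cos(kπ/29); k=1 gives ρ_J = 0.994138.
√(1−ρ_J²) = |sin(π/29)| = 0.1081190
ω* = 2 / (1 + 0.1081190) = 2 / 1.1081190 ≈ 1.804860.
Hence ρ(B_{ω*}) = 1.804860 − 1 = 0.804860.

ω* = 1.804860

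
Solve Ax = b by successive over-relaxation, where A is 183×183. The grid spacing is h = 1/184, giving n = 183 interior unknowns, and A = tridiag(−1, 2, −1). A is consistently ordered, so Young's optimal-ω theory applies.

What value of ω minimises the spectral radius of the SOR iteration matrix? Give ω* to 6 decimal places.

spectrum of D⁻¹(L+U) = {cos(kπ/184) : 1≤k≤183}; ρ_J = cos(π/184) = 0.999854.
√(1−ρ_J²) = |sin(π/184)| = 0.0170730
Young: ω* = 2/(1+√(1−ρ_J²)) = 2/(1+0.0170730) = 2/1.0170730 = 1.966427.
ρ_SOR = ω* − 1 ≈ 0.966427.

ω* = 1.966427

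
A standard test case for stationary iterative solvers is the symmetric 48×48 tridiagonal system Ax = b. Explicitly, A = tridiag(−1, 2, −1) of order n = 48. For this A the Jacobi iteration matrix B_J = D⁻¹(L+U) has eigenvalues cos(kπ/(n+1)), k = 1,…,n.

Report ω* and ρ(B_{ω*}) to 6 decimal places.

[ρ_J] n=48: ρ(B_J) = cos(π/(n+1)) = cos(π/49) = 0.997945.
root = sin(π/49) = 0.0640702  (since 1−cos² = sin²).
ω* = 2/(1+0.0640702) = 1.879575
ρ(B_{ω*}) = ω*−1 = 0.879575

ω* = 1.879575, ρ_SOR = 0.879575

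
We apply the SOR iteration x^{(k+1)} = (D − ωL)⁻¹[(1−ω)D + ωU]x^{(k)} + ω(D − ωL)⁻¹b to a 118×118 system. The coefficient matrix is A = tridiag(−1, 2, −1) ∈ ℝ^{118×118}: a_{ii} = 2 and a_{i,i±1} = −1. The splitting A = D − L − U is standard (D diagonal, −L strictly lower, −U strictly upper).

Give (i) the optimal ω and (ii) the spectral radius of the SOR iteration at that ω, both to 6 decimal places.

ω* = 1.948564, ρ_SOR = 0.948564

n=118: λ(B_J) = 1 − λ(A)/2 = cos(kπ/119); k=1 gives ρ_J = 0.999652.
√(1 − cos²(π/119)) = sin(π/119) ≈ 0.0263969.
Then 2/(1+√(1−ρ_J²)) = 2/(1+0.0263969); ω* = 2/1.0263969 = 1.948564.
and ρ(B_{ω*}) = 1.948564 − 1 = 0.948564.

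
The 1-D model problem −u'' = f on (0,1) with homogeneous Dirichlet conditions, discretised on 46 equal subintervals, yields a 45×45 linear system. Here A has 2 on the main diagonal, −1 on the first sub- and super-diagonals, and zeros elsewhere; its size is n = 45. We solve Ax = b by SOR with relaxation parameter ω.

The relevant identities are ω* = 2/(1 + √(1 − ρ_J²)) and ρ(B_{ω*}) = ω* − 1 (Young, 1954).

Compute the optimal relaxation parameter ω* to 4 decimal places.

ω* = 1.8722

½·tridiag(1,0,1) at n=45: λ_k = cos(kπ/46); max |λ| at k=1 ⇒ ρ_J = cos(π/46) ≈ 0.9977.
√(1−ρ_J²) = |sin(π/46)| = 0.06824
Young: ω* = 2/(1+√(1−ρ_J²)) = 2/(1+0.06824) = 2/1.06824 = 1.8722.
ρ_SOR = ω* − 1 = 1.8722 − 1 = 0.8722.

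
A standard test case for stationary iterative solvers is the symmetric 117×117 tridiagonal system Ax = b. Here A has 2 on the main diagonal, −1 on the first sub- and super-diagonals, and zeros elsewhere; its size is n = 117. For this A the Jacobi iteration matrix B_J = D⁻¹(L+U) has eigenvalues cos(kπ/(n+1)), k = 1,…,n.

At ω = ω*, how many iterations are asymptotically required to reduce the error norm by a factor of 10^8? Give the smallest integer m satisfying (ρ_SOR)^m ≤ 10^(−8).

m = 346

ρ_J = max_k |cos(kπ/118)| = cos(π/118) = 0.9996456
root = sin(π/118) = 0.0266205  (since 1−cos² = sin²).
ω* = 2 / (1 + 0.0266205) = 2 / 1.0266205 ≈ 1.9481396.
Hence ρ(B_{ω*}) = 1.9481396 − 1 = 0.9481396.
(0.9481396)^m ≤ 10^{−8}  ⇒  m·ln(0.9481396) ≤ −8·ln10  ⇒  m ≥ 345.906  ⇒  m = 346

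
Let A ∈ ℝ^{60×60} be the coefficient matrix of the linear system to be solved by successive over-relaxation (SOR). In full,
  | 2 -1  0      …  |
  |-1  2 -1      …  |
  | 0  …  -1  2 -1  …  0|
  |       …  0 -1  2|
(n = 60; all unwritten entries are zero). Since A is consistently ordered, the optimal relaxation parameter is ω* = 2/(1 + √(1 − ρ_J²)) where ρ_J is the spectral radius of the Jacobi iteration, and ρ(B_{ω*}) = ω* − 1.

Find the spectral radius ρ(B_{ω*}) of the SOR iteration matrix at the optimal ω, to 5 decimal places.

With n=60, ρ(Jacobi) = cos(π/61) = 0.99867.
√(1−ρ_J²) = |sin(π/61)| = 0.051479
Then 2/(1+√(1−ρ_J²)) = 2/(1+0.051479); ω* = 2/1.051479 = 1.90208.
ρ_SOR = ω* − 1 ≈ 0.90208.

ρ_SOR = 0.90208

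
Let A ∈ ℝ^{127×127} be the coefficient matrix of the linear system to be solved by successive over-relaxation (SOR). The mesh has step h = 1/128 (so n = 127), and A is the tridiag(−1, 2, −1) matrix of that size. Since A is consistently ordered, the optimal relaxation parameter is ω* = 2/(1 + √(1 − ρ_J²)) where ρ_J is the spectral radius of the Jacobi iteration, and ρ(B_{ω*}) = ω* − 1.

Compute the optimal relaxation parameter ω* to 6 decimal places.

½·tridiag(1,0,1) at n=127: λ_k = cos(kπ/128); max |λ| at k=1 ⇒ ρ_J = cos(π/128) ≈ 0.999699.
√(1−ρ_J²) simplifies to sin(π/128) = 0.0245412.
So ω* = 2/1.0245412 = 1.952093 (Young).
At ω = 1.952093 every |λ(B_ω)| = ω−1, so ρ_SOR = 0.952093.

ω* = 1.952093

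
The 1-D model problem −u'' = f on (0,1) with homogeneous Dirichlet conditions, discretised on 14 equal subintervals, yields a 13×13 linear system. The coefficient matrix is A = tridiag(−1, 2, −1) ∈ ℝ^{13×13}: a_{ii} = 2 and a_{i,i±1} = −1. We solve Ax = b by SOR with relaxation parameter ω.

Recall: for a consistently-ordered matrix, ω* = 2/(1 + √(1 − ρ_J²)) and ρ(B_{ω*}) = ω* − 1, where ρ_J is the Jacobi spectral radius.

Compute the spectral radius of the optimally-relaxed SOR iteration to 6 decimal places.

B_J for the 13×13 system has eigenvalues cos(kπ/14); ρ_J = cos(π/14) = 0.974928.
1 − cos²(π/14) = sin²(π/14) ⇒ √(1−ρ_J²) = sin(π/14) = 0.2225209.
Young: ω* = 2/(1+√(1−ρ_J²)) = 2/(1+0.2225209) = 2/1.2225209 = 1.635964.
At ω = 1.635964 every |λ(B_ω)| = ω−1, so ρ_SOR = 0.635964.

ρ_SOR = 0.635964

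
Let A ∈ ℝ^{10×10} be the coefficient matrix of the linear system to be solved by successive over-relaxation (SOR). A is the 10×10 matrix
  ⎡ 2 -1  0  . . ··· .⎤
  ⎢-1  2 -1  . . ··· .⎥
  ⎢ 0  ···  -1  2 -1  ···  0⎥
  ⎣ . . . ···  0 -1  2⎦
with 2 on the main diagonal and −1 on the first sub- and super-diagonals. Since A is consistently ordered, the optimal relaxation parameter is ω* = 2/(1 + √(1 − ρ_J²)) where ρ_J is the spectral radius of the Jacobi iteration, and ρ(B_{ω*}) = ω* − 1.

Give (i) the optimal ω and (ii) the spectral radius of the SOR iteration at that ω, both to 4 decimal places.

With n=10, ρ(Jacobi) = cos(π/11) = 0.9595.
root = sin(π/11) = 0.28173  (since 1−cos² = sin²).
ω* = 2/(1 + 0.28173) = 2/1.28173 = 1.5604.
ρ_SOR = ω* − 1 = 1.5604 − 1 = 0.5604.

ω* = 1.5604, ρ_SOR = 0.5604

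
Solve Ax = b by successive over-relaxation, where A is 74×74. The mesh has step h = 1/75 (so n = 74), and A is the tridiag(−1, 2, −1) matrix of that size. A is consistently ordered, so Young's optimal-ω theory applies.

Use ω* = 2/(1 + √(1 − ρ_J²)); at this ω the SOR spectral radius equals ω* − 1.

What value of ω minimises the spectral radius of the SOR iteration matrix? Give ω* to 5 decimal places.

n=74: λ(B_J) = 1 − λ(A)/2 = cos(kπ/75); k=1 gives ρ_J = 0.99912.
√(1−ρ_J²) simplifies to sin(π/75) = 0.041876.
So ω* = 2/1.041876 = 1.91961 (Young).
Hence ρ(B_{ω*}) = 1.91961 − 1 = 0.91961.

ω* = 1.91961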